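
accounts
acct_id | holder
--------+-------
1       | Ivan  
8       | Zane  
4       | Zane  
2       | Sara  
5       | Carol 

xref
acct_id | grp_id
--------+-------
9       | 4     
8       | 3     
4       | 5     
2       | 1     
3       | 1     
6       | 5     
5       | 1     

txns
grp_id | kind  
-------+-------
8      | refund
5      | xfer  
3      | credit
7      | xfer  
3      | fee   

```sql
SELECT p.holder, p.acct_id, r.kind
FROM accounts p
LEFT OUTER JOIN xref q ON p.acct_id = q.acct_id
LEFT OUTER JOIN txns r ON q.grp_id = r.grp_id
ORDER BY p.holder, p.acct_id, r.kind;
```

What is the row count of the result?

Joins associate left-to-right: accounts LEFT JOIN xref on acct_id gives 5 intermediate row(s).
Then LEFT JOIN `txns r` on grp_id: each of those 5 rows is kept; rows whose q.grp_id has no match in r get NULL for r's columns.
Result: 6 row(s).

6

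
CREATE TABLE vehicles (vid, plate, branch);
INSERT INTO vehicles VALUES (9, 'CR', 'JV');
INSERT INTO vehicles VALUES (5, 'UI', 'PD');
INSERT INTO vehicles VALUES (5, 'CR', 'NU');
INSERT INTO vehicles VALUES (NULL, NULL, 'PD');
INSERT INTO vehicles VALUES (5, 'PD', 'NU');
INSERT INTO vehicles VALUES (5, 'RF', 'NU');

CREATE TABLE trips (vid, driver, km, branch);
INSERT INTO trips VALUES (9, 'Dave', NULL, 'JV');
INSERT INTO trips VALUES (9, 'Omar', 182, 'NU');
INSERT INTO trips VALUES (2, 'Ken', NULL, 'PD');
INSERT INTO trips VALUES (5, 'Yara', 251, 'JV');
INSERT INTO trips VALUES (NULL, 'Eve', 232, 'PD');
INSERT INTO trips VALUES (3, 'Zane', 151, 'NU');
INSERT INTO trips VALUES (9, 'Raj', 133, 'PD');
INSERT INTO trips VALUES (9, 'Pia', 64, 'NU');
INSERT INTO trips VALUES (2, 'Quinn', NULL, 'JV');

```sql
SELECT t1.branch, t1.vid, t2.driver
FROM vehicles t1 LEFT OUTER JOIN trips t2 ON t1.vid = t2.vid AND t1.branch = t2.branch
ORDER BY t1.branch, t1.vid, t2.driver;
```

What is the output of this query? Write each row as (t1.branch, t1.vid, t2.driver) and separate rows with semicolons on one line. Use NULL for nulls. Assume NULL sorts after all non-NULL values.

LEFT JOIN keeps every row from `vehicles`; unmatched rows get NULL for `trips`'s columns.
Matching on t1.vid = t2.vid AND t1.branch = t2.branch. A NULL in a compared column never satisfies the condition.
- t1 (vid=9, branch=JV) pairs with 1 row(s) of t2.
- t1 (vid=5, branch=PD) has no partner → padded with NULL.
- t1 (vid=5, branch=NU) has no partner → padded with NULL.
- t1 (vid=NULL, branch=PD) has no partner → padded with NULL.
- t1 (vid=5, branch=NU) has no partner → padded with NULL.
- t1 (vid=5, branch=NU) has no partner → padded with NULL.
After projecting and ordering:
t1.branch | t1.vid | t2.driver
JV | 9 | Dave
NU | 5 | NULL
NU | 5 | NULL
NU | 5 | NULL
PD | 5 | NULL
PD | NULL | NULL

(JV, 9, Dave); (NU, 5, NULL); (NU, 5, NULL); (NU, 5, NULL); (PD, 5, NULL); (PD, NULL, NULL)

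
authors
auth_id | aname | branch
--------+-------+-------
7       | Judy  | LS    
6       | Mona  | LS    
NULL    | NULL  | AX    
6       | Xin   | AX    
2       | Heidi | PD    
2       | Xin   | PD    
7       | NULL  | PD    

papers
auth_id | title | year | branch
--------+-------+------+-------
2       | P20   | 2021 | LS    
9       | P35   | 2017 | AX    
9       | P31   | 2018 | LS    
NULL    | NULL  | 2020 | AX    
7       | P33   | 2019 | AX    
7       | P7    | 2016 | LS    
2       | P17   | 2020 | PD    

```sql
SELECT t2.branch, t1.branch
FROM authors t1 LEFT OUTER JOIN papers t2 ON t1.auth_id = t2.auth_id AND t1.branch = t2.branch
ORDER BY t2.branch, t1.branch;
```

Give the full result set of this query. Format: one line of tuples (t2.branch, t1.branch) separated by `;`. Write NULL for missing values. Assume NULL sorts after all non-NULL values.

(LS, LS); (PD, PD); (PD, PD); (NULL, AX); (NULL, AX); (NULL, LS); (NULL, PD)

LEFT JOIN keeps every row from `authors`; unmatched rows get NULL for `papers`'s columns.
Matching on t1.auth_id = t2.auth_id AND t1.branch = t2.branch. A NULL in a compared column never satisfies the condition.
- t1 row (auth_id=7, branch=LS): matches 1 t2 row(s) → 1 output row(s).
- t1 row (auth_id=6, branch=LS): no match → kept, t2 columns NULL.
- t1 row (auth_id=NULL, branch=AX): no match → kept, t2 columns NULL.
- t1 row (auth_id=6, branch=AX): no match → kept, t2 columns NULL.
- t1 row (auth_id=2, branch=PD): matches 1 t2 row(s) → 1 output row(s).
- t1 row (auth_id=2, branch=PD): matches 1 t2 row(s) → 1 output row(s).
- t1 row (auth_id=7, branch=PD): no match → kept, t2 columns NULL.
After projecting and ordering:
t2.branch | t1.branch
LS | LS
PD | PD
PD | PD
NULL | AX
NULL | AX
NULL | LS
NULL | PD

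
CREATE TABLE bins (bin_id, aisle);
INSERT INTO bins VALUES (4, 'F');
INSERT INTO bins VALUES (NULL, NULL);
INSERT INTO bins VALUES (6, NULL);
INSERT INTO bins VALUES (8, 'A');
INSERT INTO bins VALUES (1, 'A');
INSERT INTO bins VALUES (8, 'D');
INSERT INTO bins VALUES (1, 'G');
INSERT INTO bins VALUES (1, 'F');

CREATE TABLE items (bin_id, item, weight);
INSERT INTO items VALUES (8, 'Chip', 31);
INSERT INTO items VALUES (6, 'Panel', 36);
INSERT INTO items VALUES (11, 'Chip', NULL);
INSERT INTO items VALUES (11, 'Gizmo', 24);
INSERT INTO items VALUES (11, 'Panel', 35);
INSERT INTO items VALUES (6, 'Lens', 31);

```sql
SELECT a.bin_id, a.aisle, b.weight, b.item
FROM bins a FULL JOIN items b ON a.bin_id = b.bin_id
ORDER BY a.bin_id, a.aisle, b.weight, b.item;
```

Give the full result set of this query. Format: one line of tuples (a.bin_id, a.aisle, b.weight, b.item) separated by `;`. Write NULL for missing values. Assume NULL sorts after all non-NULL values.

(1, A, NULL, NULL); (1, F, NULL, NULL); (1, G, NULL, NULL); (4, F, NULL, NULL); (6, NULL, 31, Lens); (6, NULL, 36, Panel); (8, A, 31, Chip); (8, D, 31, Chip); (NULL, NULL, 24, Gizmo); (NULL, NULL, 35, Panel); (NULL, NULL, NULL, Chip); (NULL, NULL, NULL, NULL)

FULL OUTER JOIN keeps every row from both sides; unmatched rows get NULL for the other side's columns.
Matching on a.bin_id = b.bin_id. A NULL in a compared column never satisfies the condition.
- a row (bin_id=4): no match → kept, b columns NULL.
- a row (bin_id=NULL): no match → kept, b columns NULL.
- a row (bin_id=6): matches 2 b row(s) → 2 output row(s).
- a row (bin_id=8): matches 1 b row(s) → 1 output row(s).
- a row (bin_id=1): no match → kept, b columns NULL.
- a row (bin_id=8): matches 1 b row(s) → 1 output row(s).
- a row (bin_id=1): no match → kept, b columns NULL.
- a row (bin_id=1): no match → kept, b columns NULL.
- 3 row(s) from b found no a partner → padded with NULL.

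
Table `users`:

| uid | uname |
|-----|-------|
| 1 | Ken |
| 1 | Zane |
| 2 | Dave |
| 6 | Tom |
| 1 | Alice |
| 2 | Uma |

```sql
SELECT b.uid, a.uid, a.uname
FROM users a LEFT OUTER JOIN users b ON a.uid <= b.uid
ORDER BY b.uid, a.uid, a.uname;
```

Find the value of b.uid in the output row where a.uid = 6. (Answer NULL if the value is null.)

6

LEFT JOIN keeps every row from `users a`; unmatched rows get NULL for `users b`'s columns.
Matching on a.uid <= b.uid.
- a (uid=1) pairs with 6 row(s) of b.
- a (uid=1) pairs with 6 row(s) of b.
- a (uid=2) pairs with 3 row(s) of b.
- a (uid=6) pairs with 1 row(s) of b.
- a (uid=1) pairs with 6 row(s) of b.
- a (uid=2) pairs with 3 row(s) of b.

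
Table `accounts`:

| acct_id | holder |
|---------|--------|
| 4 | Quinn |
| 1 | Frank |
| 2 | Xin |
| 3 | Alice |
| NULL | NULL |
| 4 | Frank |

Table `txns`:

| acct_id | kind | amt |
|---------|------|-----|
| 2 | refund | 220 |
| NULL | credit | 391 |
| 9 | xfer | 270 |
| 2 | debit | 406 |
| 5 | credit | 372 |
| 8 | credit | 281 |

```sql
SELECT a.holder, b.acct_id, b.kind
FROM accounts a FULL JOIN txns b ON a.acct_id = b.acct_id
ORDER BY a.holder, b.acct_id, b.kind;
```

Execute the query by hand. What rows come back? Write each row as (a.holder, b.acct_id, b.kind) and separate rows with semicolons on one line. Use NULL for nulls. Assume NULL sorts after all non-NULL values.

(Alice, NULL, NULL); (Frank, NULL, NULL); (Frank, NULL, NULL); (Quinn, NULL, NULL); (Xin, 2, debit); (Xin, 2, refund); (NULL, 5, credit); (NULL, 8, credit); (NULL, 9, xfer); (NULL, NULL, credit); (NULL, NULL, NULL)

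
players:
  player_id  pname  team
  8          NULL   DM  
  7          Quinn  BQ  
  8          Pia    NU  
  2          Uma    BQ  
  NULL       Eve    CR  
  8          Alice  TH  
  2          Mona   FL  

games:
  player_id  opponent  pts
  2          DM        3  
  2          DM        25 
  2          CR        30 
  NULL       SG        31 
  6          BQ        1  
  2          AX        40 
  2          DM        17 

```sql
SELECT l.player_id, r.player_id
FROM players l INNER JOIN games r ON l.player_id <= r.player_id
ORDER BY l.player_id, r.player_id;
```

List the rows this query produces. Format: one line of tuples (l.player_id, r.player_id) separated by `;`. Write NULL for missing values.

INNER JOIN keeps only pairs where the ON condition holds.
Matching on l.player_id <= r.player_id. A NULL in a compared column never satisfies the condition.
- player_id=8: no matching r row, dropped.
- player_id=7: no matching r row, dropped.
- player_id=8: no matching r row, dropped.
- player_id=2: 6 matching r row(s), so 6 row(s) emitted.
- player_id=NULL: no matching r row, dropped.
- player_id=8: no matching r row, dropped.
- player_id=2: 6 matching r row(s), so 6 row(s) emitted.

(2, 2); (2, 2); (2, 2); (2, 2); (2, 2); (2, 2); (2, 2); (2, 2); (2, 2); (2, 2); (2, 6); (2, 6)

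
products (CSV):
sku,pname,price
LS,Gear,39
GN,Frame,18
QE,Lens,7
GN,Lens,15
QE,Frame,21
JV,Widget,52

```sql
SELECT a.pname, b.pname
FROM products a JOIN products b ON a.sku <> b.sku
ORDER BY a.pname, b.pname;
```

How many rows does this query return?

INNER JOIN keeps only pairs where the ON condition holds.
Matching on a.sku <> b.sku.
- a[0] sku=LS → 5 match(es) in b → 5 row(s).
- a[1] sku=GN → 4 match(es) in b → 4 row(s).
- a[2] sku=QE → 4 match(es) in b → 4 row(s).
- a[3] sku=GN → 4 match(es) in b → 4 row(s).
- a[4] sku=QE → 4 match(es) in b → 4 row(s).
- a[5] sku=JV → 5 match(es) in b → 5 row(s).
Total: 26 rows.

26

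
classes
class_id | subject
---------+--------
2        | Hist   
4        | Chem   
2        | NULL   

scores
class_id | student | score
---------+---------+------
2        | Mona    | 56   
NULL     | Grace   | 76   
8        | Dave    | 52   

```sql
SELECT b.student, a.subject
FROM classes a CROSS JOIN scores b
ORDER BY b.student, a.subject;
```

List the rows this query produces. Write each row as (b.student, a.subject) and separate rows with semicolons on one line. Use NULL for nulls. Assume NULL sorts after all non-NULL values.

CROSS JOIN pairs every row of `classes` with every row of `scores`: 3 × 3 = 9 rows.
After projecting and ordering:
b.student | a.subject
Dave | Chem
Dave | Hist
Dave | NULL
Grace | Chem
Grace | Hist
Grace | NULL
Mona | Chem
Mona | Hist
Mona | NULL

(Dave, Chem); (Dave, Hist); (Dave, NULL); (Grace, Chem); (Grace, Hist); (Grace, NULL); (Mona, Chem); (Mona, Hist); (Mona, NULL)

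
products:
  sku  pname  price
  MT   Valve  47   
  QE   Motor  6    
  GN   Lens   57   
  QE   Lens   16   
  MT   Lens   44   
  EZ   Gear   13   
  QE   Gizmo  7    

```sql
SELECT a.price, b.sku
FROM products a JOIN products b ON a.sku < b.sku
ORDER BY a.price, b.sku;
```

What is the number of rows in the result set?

17

INNER JOIN keeps only pairs where the ON condition holds.
Matching on a.sku < b.sku.
- a[0] sku=MT → 3 match(es) in b → 3 row(s).
- a[1] sku=QE → no match; dropped.
- a[2] sku=GN → 5 match(es) in b → 5 row(s).
- a[3] sku=QE → no match; dropped.
- a[4] sku=MT → 3 match(es) in b → 3 row(s).
- a[5] sku=EZ → 6 match(es) in b → 6 row(s).
- a[6] sku=QE → no match; dropped.
Total: 17 rows.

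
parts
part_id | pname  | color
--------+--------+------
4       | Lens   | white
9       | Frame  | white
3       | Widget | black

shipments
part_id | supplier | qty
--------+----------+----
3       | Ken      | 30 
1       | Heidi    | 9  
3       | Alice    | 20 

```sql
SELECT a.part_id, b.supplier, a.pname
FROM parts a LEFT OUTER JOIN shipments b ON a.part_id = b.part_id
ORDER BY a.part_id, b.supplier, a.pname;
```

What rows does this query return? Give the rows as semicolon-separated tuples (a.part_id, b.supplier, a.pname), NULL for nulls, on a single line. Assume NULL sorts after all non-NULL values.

(3, Alice, Widget); (3, Ken, Widget); (4, NULL, Lens); (9, NULL, Frame)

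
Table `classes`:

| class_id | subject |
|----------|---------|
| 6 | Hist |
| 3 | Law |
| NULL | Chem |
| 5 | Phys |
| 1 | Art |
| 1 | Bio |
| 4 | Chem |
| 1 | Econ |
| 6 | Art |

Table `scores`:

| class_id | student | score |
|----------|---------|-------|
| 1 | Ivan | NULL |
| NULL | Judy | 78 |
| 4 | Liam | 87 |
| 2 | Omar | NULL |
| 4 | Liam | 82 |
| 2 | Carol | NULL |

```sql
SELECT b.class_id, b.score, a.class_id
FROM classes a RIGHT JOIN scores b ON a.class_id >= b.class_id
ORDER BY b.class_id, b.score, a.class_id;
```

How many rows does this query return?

27

RIGHT JOIN keeps every row from `scores`; unmatched rows get NULL for `classes`'s columns.
Matching on a.class_id >= b.class_id. A NULL in a compared column never satisfies the condition.
- a[0] class_id=6 → 5 match(es) in b → 5 row(s).
- a[1] class_id=3 → 3 match(es) in b → 3 row(s).
- a[2] class_id=NULL → no match.
- a[3] class_id=5 → 5 match(es) in b → 5 row(s).
- a[4] class_id=1 → 1 match(es) in b → 1 row(s).
- a[5] class_id=1 → 1 match(es) in b → 1 row(s).
- a[6] class_id=4 → 5 match(es) in b → 5 row(s).
- a[7] class_id=1 → 1 match(es) in b → 1 row(s).
- a[8] class_id=6 → 5 match(es) in b → 5 row(s).
- 1 row(s) from b found no a partner → padded with NULL.
Total: 26 matched + 1 padded = 27 rows.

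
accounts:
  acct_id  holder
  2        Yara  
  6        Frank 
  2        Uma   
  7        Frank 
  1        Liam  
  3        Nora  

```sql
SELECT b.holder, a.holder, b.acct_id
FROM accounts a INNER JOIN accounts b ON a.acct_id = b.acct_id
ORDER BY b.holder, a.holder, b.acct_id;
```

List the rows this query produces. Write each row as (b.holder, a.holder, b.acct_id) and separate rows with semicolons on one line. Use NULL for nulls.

(Frank, Frank, 6); (Frank, Frank, 7); (Liam, Liam, 1); (Nora, Nora, 3); (Uma, Uma, 2); (Uma, Yara, 2); (Yara, Uma, 2); (Yara, Yara, 2)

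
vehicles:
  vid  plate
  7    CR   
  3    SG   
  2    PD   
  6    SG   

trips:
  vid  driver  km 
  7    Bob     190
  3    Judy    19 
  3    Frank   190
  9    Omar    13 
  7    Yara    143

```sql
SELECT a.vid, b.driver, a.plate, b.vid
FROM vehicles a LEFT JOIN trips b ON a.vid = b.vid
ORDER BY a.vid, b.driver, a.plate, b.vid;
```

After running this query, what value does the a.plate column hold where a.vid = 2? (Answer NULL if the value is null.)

PD

LEFT JOIN keeps every row from `vehicles`; unmatched rows get NULL for `trips`'s columns.
Matching on a.vid = b.vid.
Matched pairs: 4; unmatched a rows kept: 2.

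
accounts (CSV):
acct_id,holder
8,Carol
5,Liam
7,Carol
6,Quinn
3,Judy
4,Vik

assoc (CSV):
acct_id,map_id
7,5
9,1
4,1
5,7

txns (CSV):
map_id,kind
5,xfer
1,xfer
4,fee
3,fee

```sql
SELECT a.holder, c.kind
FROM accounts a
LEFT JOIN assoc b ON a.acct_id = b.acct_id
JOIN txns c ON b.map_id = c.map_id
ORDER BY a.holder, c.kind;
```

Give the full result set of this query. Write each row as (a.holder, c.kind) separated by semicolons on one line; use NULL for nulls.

(Carol, xfer); (Vik, xfer)

Step 1 — a LEFT JOIN b on acct_id → 6 row(s).
Then INNER JOIN `txns c` on map_id: keep only rows whose b.map_id appears in c.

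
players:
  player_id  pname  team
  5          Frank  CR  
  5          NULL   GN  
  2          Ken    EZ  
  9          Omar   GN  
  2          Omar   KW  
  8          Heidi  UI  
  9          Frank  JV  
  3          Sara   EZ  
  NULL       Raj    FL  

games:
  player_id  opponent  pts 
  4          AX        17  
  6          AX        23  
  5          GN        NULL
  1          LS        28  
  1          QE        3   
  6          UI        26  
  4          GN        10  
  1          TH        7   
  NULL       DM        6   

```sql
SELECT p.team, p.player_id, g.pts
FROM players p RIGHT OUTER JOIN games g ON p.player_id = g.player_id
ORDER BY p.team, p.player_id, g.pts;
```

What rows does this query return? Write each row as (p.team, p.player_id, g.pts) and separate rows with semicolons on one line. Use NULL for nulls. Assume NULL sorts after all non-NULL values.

(CR, 5, NULL); (GN, 5, NULL); (NULL, NULL, 3); (NULL, NULL, 6); (NULL, NULL, 7); (NULL, NULL, 10); (NULL, NULL, 17); (NULL, NULL, 23); (NULL, NULL, 26); (NULL, NULL, 28)

RIGHT JOIN keeps every row from `games`; unmatched rows get NULL for `players`'s columns.
Matching on p.player_id = g.player_id. A NULL in a compared column never satisfies the condition.
- player_id=5: 1 matching g row(s), so 1 row(s) emitted.
- player_id=5: 1 matching g row(s), so 1 row(s) emitted.
- player_id=2: no matching g row.
- player_id=9: no matching g row.
- player_id=2: no matching g row.
- player_id=8: no matching g row.
- player_id=9: no matching g row.
- player_id=3: no matching g row.
- player_id=NULL: no matching g row.
- 8 g row(s) had no p match → kept, p columns NULL.
After projecting and ordering:
p.team | p.player_id | g.pts
CR | 5 | NULL
GN | 5 | NULL
NULL | NULL | 3
NULL | NULL | 6
NULL | NULL | 7
NULL | NULL | 10
NULL | NULL | 17
NULL | NULL | 23
NULL | NULL | 26
NULL | NULL | 28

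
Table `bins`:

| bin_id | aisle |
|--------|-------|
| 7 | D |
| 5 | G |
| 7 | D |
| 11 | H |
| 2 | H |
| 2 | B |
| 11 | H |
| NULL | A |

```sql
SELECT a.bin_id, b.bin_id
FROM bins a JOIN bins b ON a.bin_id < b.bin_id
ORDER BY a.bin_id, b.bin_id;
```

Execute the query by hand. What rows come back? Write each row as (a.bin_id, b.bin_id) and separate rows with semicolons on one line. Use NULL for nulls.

(2, 5); (2, 5); (2, 7); (2, 7); (2, 7); (2, 7); (2, 11); (2, 11); (2, 11); (2, 11); (5, 7); (5, 7); (5, 11); (5, 11); (7, 11); (7, 11); (7, 11); (7, 11)

INNER JOIN keeps only pairs where the ON condition holds.
Matching on a.bin_id < b.bin_id. A NULL in a compared column never satisfies the condition.
Matched pairs: 18.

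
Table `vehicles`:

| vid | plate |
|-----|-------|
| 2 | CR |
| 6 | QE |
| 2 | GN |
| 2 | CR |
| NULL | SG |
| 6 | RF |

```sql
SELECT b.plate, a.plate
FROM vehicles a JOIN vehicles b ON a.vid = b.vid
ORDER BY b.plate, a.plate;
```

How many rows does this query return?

13

INNER JOIN keeps only pairs where the ON condition holds.
Matching on a.vid = b.vid. A NULL in a compared column never satisfies the condition.
- a[0] vid=2 → 3 match(es) in b → 3 row(s).
- a[1] vid=6 → 2 match(es) in b → 2 row(s).
- a[2] vid=2 → 3 match(es) in b → 3 row(s).
- a[3] vid=2 → 3 match(es) in b → 3 row(s).
- a[4] vid=NULL → no match; dropped.
- a[5] vid=6 → 2 match(es) in b → 2 row(s).
Total: 13 rows.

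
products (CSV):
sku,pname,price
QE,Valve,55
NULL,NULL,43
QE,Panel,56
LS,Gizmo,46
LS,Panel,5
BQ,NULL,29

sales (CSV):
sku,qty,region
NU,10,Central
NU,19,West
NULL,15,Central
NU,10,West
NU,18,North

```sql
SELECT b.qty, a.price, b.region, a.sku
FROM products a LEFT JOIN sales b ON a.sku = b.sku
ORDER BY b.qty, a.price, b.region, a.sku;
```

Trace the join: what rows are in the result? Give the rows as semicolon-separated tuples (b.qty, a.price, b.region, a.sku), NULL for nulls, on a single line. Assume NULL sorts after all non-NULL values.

LEFT JOIN keeps every row from `products`; unmatched rows get NULL for `sales`'s columns.
Matching on a.sku = b.sku. A NULL in a compared column never satisfies the condition.
- a row (sku=QE): no match → kept, b columns NULL.
- a row (sku=NULL): no match → kept, b columns NULL.
- a row (sku=QE): no match → kept, b columns NULL.
- a row (sku=LS): no match → kept, b columns NULL.
- a row (sku=LS): no match → kept, b columns NULL.
- a row (sku=BQ): no match → kept, b columns NULL.
After projecting and ordering:
b.qty | a.price | b.region | a.sku
NULL | 5 | NULL | LS
NULL | 29 | NULL | BQ
NULL | 43 | NULL | NULL
NULL | 46 | NULL | LS
NULL | 55 | NULL | QE
NULL | 56 | NULL | QE

(NULL, 5, NULL, LS); (NULL, 29, NULL, BQ); (NULL, 43, NULL, NULL); (NULL, 46, NULL, LS); (NULL, 55, NULL, QE); (NULL, 56, NULL, QE)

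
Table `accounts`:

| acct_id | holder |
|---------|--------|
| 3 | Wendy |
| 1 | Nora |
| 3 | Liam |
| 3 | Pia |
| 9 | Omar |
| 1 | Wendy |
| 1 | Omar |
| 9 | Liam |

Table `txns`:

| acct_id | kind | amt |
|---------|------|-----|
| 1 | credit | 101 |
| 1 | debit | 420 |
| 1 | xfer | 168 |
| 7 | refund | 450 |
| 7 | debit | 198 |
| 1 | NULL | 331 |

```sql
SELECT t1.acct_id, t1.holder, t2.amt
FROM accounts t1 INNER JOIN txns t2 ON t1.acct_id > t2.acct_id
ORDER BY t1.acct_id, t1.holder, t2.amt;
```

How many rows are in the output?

24

INNER JOIN keeps only pairs where the ON condition holds.
Matching on t1.acct_id > t2.acct_id.
Matched pairs: 24.
Total: 24 rows.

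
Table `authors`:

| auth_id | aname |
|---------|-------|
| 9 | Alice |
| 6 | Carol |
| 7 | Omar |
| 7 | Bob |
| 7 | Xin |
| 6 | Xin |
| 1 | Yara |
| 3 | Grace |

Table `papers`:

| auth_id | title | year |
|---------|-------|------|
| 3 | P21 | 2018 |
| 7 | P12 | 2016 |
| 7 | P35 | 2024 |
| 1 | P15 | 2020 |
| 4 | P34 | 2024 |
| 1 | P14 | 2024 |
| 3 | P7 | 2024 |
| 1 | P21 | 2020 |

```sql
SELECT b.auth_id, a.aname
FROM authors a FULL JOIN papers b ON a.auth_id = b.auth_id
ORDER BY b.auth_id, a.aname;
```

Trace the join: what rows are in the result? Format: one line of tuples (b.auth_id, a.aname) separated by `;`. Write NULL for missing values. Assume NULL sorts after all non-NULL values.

(1, Yara); (1, Yara); (1, Yara); (3, Grace); (3, Grace); (4, NULL); (7, Bob); (7, Bob); (7, Omar); (7, Omar); (7, Xin); (7, Xin); (NULL, Alice); (NULL, Carol); (NULL, Xin)

FULL OUTER JOIN keeps every row from both sides; unmatched rows get NULL for the other side's columns.
Matching on a.auth_id = b.auth_id.
- a (auth_id=9) has no partner → padded with NULL.
- a (auth_id=6) has no partner → padded with NULL.
- a (auth_id=7) pairs with 2 row(s) of b.
- a (auth_id=7) pairs with 2 row(s) of b.
- a (auth_id=7) pairs with 2 row(s) of b.
- a (auth_id=6) has no partner → padded with NULL.
- a (auth_id=1) pairs with 3 row(s) of b.
- a (auth_id=3) pairs with 2 row(s) of b.
- 1 b row(s) had no a match → kept, a columns NULL.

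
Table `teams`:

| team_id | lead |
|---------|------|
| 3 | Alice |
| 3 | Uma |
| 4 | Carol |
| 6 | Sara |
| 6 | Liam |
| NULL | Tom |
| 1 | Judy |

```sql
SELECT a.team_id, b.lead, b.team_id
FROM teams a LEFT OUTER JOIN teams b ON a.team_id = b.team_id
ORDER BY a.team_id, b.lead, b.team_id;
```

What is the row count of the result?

LEFT JOIN keeps every row from `teams a`; unmatched rows get NULL for `teams b`'s columns.
Matching on a.team_id = b.team_id. A NULL in a compared column never satisfies the condition.
- team_id=3: 2 matching b row(s), so 2 row(s) emitted.
- team_id=3: 2 matching b row(s), so 2 row(s) emitted.
- team_id=4: 1 matching b row(s), so 1 row(s) emitted.
- team_id=6: 2 matching b row(s), so 2 row(s) emitted.
- team_id=6: 2 matching b row(s), so 2 row(s) emitted.
- team_id=NULL: no b row matches, row kept with b columns NULL.
- team_id=1: 1 matching b row(s), so 1 row(s) emitted.
Total: 10 matched + 1 padded = 11 rows.

11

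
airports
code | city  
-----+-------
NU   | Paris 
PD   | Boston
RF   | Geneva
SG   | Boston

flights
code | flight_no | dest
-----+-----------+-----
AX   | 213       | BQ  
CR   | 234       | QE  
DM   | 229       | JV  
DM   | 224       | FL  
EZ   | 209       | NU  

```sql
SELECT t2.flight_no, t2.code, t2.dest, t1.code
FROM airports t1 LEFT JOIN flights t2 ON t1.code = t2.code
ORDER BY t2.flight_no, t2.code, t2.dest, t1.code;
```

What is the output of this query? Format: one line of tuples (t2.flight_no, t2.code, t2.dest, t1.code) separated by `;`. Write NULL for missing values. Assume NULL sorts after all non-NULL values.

(NULL, NULL, NULL, NU); (NULL, NULL, NULL, PD); (NULL, NULL, NULL, RF); (NULL, NULL, NULL, SG)

LEFT JOIN keeps every row from `airports`; unmatched rows get NULL for `flights`'s columns.
Matching on t1.code = t2.code.
- t1 row (code=NU): no match → kept, t2 columns NULL.
- t1 row (code=PD): no match → kept, t2 columns NULL.
- t1 row (code=RF): no match → kept, t2 columns NULL.
- t1 row (code=SG): no match → kept, t2 columns NULL.
After projecting and ordering:
t2.flight_no | t2.code | t2.dest | t1.code
NULL | NULL | NULL | NU
NULL | NULL | NULL | PD
NULL | NULL | NULL | RF
NULL | NULL | NULL | SG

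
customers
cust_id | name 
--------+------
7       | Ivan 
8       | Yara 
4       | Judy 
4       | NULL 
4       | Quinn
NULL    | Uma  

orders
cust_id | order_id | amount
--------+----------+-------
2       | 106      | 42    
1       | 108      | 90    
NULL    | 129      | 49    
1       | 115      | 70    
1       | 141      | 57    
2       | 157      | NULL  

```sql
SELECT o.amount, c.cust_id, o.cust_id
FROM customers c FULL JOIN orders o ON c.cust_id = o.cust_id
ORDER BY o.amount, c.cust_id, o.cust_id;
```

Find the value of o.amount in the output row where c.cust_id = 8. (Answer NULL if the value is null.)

FULL OUTER JOIN keeps every row from both sides; unmatched rows get NULL for the other side's columns.
Matching on c.cust_id = o.cust_id. A NULL in a compared column never satisfies the condition.
Matched pairs: 0; unmatched c rows kept: 6; unmatched o rows kept: 6.

NULL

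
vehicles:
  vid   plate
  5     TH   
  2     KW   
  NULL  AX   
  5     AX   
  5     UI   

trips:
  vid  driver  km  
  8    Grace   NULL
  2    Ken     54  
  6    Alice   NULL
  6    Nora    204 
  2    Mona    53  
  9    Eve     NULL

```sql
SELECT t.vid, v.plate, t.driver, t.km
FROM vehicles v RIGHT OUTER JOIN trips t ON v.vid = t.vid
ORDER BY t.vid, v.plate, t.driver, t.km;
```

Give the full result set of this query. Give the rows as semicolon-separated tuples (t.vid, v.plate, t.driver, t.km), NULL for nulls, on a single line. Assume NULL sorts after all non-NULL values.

RIGHT JOIN keeps every row from `trips`; unmatched rows get NULL for `vehicles`'s columns.
Matching on v.vid = t.vid. A NULL in a compared column never satisfies the condition.
Matched pairs: 2; unmatched t rows kept: 4.

(2, KW, Ken, 54); (2, KW, Mona, 53); (6, NULL, Alice, NULL); (6, NULL, Nora, 204); (8, NULL, Grace, NULL); (9, NULL, Eve, NULL)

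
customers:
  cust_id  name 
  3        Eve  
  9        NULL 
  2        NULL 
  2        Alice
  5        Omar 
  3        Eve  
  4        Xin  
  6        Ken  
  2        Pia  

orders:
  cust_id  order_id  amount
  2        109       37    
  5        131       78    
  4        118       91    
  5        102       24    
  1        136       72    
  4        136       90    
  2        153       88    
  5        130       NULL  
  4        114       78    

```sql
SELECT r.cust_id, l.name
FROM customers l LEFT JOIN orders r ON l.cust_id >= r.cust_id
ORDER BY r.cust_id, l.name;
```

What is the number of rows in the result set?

48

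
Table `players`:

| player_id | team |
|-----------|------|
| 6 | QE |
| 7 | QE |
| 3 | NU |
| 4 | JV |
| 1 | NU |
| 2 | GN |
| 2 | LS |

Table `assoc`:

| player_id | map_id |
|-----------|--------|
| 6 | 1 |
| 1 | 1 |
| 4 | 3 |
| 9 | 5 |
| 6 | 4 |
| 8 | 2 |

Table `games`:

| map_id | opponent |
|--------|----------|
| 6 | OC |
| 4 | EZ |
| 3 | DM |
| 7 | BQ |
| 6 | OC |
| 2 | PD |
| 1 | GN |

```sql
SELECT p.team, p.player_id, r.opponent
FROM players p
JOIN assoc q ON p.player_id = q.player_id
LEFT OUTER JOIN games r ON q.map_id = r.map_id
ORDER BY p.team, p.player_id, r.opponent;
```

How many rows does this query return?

Joins associate left-to-right: players INNER JOIN assoc on player_id gives 4 intermediate row(s).
Then LEFT JOIN `games r` on map_id: each of those 4 rows is kept; rows whose q.map_id has no match in r get NULL for r's columns.
Result: 4 row(s).

4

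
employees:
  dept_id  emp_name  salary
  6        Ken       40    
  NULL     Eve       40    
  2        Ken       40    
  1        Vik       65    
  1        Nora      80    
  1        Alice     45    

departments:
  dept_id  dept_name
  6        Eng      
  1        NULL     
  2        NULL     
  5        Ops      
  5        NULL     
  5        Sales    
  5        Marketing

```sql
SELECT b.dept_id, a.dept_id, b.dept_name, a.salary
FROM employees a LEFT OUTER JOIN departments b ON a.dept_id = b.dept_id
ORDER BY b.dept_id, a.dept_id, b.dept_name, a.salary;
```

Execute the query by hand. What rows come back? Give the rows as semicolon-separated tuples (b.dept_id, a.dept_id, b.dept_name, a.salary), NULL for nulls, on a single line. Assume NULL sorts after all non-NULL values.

LEFT JOIN keeps every row from `employees`; unmatched rows get NULL for `departments`'s columns.
Matching on a.dept_id = b.dept_id. A NULL in a compared column never satisfies the condition.
- a (dept_id=6) pairs with 1 row(s) of b.
- a (dept_id=NULL) has no partner → padded with NULL.
- a (dept_id=2) pairs with 1 row(s) of b.
- a (dept_id=1) pairs with 1 row(s) of b.
- a (dept_id=1) pairs with 1 row(s) of b.
- a (dept_id=1) pairs with 1 row(s) of b.
After projecting and ordering:
b.dept_id | a.dept_id | b.dept_name | a.salary
1 | 1 | NULL | 45
1 | 1 | NULL | 65
1 | 1 | NULL | 80
2 | 2 | NULL | 40
6 | 6 | Eng | 40
NULL | NULL | NULL | 40

(1, 1, NULL, 45); (1, 1, NULL, 65); (1, 1, NULL, 80); (2, 2, NULL, 40); (6, 6, Eng, 40); (NULL, NULL, NULL, 40)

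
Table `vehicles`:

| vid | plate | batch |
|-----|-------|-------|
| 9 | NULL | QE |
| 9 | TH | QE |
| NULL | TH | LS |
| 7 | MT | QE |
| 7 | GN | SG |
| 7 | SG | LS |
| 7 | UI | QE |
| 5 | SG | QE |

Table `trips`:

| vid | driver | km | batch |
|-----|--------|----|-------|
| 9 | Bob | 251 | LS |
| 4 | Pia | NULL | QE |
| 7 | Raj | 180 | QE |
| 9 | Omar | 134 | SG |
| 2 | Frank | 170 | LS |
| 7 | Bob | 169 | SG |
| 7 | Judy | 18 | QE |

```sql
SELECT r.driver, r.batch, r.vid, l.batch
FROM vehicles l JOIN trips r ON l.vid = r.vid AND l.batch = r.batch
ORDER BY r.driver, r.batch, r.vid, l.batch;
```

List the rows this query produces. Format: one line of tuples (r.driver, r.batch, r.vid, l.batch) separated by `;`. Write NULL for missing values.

INNER JOIN keeps only pairs where the ON condition holds.
Matching on l.vid = r.vid AND l.batch = r.batch. A NULL in a compared column never satisfies the condition.
Matched pairs: 5.

(Bob, SG, 7, SG); (Judy, QE, 7, QE); (Judy, QE, 7, QE); (Raj, QE, 7, QE); (Raj, QE, 7, QE)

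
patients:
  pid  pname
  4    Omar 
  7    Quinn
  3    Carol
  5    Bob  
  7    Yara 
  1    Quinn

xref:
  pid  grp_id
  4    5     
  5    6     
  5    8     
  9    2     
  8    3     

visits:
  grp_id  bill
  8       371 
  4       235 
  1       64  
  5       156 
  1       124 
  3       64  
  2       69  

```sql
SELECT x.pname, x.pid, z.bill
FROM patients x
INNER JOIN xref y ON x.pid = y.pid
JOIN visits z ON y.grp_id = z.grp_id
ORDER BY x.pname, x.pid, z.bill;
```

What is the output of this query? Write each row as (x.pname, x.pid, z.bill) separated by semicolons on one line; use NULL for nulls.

(Bob, 5, 371); (Omar, 4, 156)

Evaluate left to right. First `patients x INNER JOIN xref y` on pid: 3 row(s).
Then INNER JOIN `visits z` on grp_id: keep only rows whose y.grp_id appears in z.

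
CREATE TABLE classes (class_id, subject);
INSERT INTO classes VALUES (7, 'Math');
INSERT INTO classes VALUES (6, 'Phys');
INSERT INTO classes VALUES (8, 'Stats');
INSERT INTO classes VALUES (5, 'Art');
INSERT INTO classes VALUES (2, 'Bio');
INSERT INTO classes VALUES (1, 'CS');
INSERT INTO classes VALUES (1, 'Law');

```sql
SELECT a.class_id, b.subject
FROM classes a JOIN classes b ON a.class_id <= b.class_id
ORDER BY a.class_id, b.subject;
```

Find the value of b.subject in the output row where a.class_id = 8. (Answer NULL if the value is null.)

INNER JOIN keeps only pairs where the ON condition holds.
Matching on a.class_id <= b.class_id.
- a row (class_id=7): matches 2 b row(s) → 2 output row(s).
- a row (class_id=6): matches 3 b row(s) → 3 output row(s).
- a row (class_id=8): matches 1 b row(s) → 1 output row(s).
- a row (class_id=5): matches 4 b row(s) → 4 output row(s).
- a row (class_id=2): matches 5 b row(s) → 5 output row(s).
- a row (class_id=1): matches 7 b row(s) → 7 output row(s).
- a row (class_id=1): matches 7 b row(s) → 7 output row(s).

Stats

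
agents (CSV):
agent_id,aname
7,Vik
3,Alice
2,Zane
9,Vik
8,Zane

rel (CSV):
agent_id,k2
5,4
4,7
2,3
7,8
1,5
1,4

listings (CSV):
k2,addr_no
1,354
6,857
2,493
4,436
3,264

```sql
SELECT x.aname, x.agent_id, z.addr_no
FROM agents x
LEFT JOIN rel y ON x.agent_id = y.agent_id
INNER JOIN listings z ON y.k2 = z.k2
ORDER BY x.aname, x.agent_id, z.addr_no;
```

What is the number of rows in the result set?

1

Step 1 — x LEFT JOIN y on agent_id → 5 row(s).
Then INNER JOIN `listings z` on k2: keep only rows whose y.k2 appears in z.
Result: 1 row(s).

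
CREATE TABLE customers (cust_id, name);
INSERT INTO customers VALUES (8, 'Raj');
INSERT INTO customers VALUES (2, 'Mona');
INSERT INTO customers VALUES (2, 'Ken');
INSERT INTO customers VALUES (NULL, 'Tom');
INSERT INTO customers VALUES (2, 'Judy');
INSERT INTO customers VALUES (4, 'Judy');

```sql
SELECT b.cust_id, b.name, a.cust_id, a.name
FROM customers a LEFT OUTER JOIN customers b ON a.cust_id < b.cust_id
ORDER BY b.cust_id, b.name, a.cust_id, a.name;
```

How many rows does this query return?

9

LEFT JOIN keeps every row from `customers a`; unmatched rows get NULL for `customers b`'s columns.
Matching on a.cust_id < b.cust_id. A NULL in a compared column never satisfies the condition.
- a[0] cust_id=8 → no match; kept with NULLs on the b side.
- a[1] cust_id=2 → 2 match(es) in b → 2 row(s).
- a[2] cust_id=2 → 2 match(es) in b → 2 row(s).
- a[3] cust_id=NULL → no match; kept with NULLs on the b side.
- a[4] cust_id=2 → 2 match(es) in b → 2 row(s).
- a[5] cust_id=4 → 1 match(es) in b → 1 row(s).
Total: 7 matched + 2 padded = 9 rows.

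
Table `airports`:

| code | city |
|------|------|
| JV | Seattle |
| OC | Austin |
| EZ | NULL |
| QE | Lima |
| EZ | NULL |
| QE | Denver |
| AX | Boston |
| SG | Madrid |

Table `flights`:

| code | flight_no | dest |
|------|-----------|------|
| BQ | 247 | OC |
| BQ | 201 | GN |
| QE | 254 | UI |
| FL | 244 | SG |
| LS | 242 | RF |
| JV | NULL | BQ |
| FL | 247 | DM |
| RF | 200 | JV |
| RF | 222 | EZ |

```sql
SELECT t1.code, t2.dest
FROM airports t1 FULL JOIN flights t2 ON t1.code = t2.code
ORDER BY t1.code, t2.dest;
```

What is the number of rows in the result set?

15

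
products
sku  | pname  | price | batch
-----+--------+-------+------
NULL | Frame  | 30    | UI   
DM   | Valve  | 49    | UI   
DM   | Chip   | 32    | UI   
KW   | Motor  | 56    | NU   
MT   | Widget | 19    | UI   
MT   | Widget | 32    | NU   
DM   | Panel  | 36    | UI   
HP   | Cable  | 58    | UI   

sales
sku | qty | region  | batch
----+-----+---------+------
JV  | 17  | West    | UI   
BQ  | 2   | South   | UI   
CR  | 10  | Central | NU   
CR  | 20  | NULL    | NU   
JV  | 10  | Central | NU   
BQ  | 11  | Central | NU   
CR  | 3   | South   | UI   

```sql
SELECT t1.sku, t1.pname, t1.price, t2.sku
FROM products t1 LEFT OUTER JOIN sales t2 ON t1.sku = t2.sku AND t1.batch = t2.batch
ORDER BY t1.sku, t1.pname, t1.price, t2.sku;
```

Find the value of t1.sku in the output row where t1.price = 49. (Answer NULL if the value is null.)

DM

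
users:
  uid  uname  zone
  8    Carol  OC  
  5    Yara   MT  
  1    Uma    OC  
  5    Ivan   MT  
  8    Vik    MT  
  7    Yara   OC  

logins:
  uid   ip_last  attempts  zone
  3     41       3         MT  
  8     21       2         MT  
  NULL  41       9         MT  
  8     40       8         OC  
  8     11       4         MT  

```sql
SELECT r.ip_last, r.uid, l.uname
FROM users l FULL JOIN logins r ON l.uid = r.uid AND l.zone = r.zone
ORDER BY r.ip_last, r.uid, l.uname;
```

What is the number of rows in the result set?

9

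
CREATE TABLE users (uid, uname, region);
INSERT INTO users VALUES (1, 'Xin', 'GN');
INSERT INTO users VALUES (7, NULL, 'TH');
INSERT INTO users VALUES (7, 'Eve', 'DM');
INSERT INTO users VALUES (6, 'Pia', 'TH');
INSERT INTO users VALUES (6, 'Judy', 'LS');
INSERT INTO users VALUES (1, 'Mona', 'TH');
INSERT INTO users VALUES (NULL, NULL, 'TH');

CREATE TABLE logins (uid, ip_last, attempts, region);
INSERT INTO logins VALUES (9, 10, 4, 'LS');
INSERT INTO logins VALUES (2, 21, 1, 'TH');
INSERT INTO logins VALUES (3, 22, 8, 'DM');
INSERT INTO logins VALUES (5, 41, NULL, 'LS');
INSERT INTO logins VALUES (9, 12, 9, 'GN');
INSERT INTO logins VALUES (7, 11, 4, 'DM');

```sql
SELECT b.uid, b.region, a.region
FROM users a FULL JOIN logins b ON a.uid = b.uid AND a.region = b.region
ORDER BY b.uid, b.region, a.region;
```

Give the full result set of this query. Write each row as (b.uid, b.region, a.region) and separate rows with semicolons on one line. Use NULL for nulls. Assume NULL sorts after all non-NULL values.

(2, TH, NULL); (3, DM, NULL); (5, LS, NULL); (7, DM, DM); (9, GN, NULL); (9, LS, NULL); (NULL, NULL, GN); (NULL, NULL, LS); (NULL, NULL, TH); (NULL, NULL, TH); (NULL, NULL, TH); (NULL, NULL, TH)

FULL OUTER JOIN keeps every row from both sides; unmatched rows get NULL for the other side's columns.
Matching on a.uid = b.uid AND a.region = b.region. A NULL in a compared column never satisfies the condition.
- a[0] uid=1, region=GN → no match; kept with NULLs on the b side.
- a[1] uid=7, region=TH → no match; kept with NULLs on the b side.
- a[2] uid=7, region=DM → 1 match(es) in b → 1 row(s).
- a[3] uid=6, region=TH → no match; kept with NULLs on the b side.
- a[4] uid=6, region=LS → no match; kept with NULLs on the b side.
- a[5] uid=1, region=TH → no match; kept with NULLs on the b side.
- a[6] uid=NULL, region=TH → no match; kept with NULLs on the b side.
- plus 5 unmatched b row(s), each kept with NULL a columns.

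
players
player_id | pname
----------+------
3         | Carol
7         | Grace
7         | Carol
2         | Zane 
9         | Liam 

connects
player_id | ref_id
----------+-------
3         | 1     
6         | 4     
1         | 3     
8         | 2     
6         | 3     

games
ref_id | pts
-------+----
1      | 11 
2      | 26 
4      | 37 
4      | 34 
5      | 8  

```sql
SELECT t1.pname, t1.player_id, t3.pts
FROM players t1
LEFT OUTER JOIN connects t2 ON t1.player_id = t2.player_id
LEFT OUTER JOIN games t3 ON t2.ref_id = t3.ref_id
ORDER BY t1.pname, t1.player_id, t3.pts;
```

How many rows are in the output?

5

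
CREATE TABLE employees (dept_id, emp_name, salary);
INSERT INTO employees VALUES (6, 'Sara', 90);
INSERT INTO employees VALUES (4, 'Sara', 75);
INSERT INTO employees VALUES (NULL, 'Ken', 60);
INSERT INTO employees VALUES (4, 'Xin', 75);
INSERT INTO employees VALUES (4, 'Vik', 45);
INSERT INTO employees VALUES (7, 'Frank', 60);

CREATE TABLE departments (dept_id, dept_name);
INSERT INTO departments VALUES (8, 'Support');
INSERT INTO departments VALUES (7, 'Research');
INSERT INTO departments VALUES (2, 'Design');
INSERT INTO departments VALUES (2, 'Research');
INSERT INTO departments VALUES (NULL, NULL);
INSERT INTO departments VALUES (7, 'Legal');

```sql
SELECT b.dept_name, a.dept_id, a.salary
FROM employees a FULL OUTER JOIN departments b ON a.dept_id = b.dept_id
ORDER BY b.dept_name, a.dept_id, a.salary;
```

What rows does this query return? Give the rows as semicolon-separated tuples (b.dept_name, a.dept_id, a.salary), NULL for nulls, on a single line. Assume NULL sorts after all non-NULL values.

(Design, NULL, NULL); (Legal, 7, 60); (Research, 7, 60); (Research, NULL, NULL); (Support, NULL, NULL); (NULL, 4, 45); (NULL, 4, 75); (NULL, 4, 75); (NULL, 6, 90); (NULL, NULL, 60); (NULL, NULL, NULL)

FULL OUTER JOIN keeps every row from both sides; unmatched rows get NULL for the other side's columns.
Matching on a.dept_id = b.dept_id. A NULL in a compared column never satisfies the condition.
- a (dept_id=6) has no partner → padded with NULL.
- a (dept_id=4) has no partner → padded with NULL.
- a (dept_id=NULL) has no partner → padded with NULL.
- a (dept_id=4) has no partner → padded with NULL.
- a (dept_id=4) has no partner → padded with NULL.
- a (dept_id=7) pairs with 2 row(s) of b.
- 4 b row(s) had no a match → kept, a columns NULL.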